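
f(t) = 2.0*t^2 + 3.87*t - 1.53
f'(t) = 4.0*t + 3.87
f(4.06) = 47.15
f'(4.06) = 20.11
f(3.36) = 34.05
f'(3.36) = 17.31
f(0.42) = 0.45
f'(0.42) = 5.55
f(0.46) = 0.67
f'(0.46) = 5.71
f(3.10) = 29.69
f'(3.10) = 16.27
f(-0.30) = -2.51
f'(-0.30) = 2.67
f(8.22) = 165.42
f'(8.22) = 36.75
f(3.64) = 39.06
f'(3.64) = 18.43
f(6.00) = 93.69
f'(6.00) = 27.87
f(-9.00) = 125.64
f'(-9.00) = -32.13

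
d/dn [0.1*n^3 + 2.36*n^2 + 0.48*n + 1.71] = 0.3*n^2 + 4.72*n + 0.48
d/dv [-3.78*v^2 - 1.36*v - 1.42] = -7.56*v - 1.36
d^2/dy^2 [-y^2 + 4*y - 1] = -2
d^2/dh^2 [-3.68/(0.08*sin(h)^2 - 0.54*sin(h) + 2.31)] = (0.094208*sin(h)^4 - 0.476928*sin(h)^3 - 1.78848*sin(h)^2 + 5.544288*sin(h) - 0.786048)/(0.08*sin(h)^2 - 0.54*sin(h) + 2.31)^3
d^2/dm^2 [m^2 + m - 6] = 2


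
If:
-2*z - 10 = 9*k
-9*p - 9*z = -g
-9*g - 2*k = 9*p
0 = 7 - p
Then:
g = -207/29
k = 18/29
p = 7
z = -226/29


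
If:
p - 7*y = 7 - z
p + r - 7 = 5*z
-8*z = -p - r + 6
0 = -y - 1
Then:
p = -1/3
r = 9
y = -1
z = 1/3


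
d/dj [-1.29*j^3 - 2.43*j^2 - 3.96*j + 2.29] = -3.87*j^2 - 4.86*j - 3.96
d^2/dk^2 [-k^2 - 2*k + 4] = -2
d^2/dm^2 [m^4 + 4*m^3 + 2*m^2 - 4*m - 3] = 12*m^2 + 24*m + 4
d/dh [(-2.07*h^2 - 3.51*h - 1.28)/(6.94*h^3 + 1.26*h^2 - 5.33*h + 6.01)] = (14.3658*h^4 + 48.7188*h^3 + 42.1053*h^2 - 21.6558*h - 27.9175)/(48.1636*h^6 + 17.4888*h^5 - 72.3928*h^4 + 69.9872*h^3 + 43.5541*h^2 - 64.0666*h + 36.1201)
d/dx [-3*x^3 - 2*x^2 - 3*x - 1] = -9*x^2 - 4*x - 3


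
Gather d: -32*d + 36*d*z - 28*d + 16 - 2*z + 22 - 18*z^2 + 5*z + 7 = d*(36*z - 60) - 18*z^2 + 3*z + 45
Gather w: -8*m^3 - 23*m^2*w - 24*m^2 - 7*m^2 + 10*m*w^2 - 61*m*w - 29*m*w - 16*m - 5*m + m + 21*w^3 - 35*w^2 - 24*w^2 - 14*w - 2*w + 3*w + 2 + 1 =-8*m^3 - 31*m^2 - 20*m + 21*w^3 + w^2*(10*m - 59) + w*(-23*m^2 - 90*m - 13) + 3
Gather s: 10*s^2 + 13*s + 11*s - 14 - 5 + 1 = 10*s^2 + 24*s - 18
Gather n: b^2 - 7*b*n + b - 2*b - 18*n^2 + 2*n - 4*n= b^2 - b - 18*n^2 + n*(-7*b - 2)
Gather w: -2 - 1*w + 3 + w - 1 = 0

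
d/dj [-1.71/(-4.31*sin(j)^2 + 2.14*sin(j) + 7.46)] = (3.6594 - 14.7402*sin(j))*cos(j)/(-4.31*sin(j)^2 + 2.14*sin(j) + 7.46)^2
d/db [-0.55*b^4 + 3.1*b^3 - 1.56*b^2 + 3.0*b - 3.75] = -2.2*b^3 + 9.3*b^2 - 3.12*b + 3.0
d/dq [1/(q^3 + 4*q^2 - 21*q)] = (-3*q^2 - 8*q + 21)/(q^2*(q^2 + 4*q - 21)^2)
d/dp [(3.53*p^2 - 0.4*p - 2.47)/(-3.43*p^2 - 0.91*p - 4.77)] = (-4.5843*p^2 - 50.6204*p - 0.339700000000001)/(11.7649*p^4 + 6.2426*p^3 + 33.5503*p^2 + 8.6814*p + 22.7529)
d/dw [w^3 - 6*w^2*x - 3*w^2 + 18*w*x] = 3*w^2 - 12*w*x - 6*w + 18*x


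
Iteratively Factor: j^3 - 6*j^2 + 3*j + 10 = (j - 2)*(j^2 - 4*j - 5) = (j - 5)*(j - 2)*(j + 1)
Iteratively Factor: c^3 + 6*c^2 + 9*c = (c)*(c^2 + 6*c + 9) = c*(c + 3)*(c + 3)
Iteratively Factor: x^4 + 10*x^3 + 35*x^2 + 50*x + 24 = (x + 1)*(x^3 + 9*x^2 + 26*x + 24) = (x + 1)*(x + 3)*(x^2 + 6*x + 8) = (x + 1)*(x + 3)*(x + 4)*(x + 2)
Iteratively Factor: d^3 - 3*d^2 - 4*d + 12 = (d + 2)*(d^2 - 5*d + 6) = (d - 3)*(d + 2)*(d - 2)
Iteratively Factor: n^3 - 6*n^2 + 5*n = (n - 1)*(n^2 - 5*n) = (n - 5)*(n - 1)*(n)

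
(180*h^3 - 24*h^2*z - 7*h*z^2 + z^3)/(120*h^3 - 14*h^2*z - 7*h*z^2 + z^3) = (-30*h^2 - h*z + z^2)/(-20*h^2 - h*z + z^2)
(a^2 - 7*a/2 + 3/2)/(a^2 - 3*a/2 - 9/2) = (2*a - 1)/(2*a + 3)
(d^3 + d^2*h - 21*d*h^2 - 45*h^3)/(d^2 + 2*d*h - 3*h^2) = (d^2 - 2*d*h - 15*h^2)/(d - h)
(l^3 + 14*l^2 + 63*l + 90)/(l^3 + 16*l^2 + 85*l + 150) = (l + 3)/(l + 5)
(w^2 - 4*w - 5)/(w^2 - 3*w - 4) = (w - 5)/(w - 4)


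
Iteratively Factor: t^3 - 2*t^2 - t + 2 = (t - 2)*(t^2 - 1) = (t - 2)*(t - 1)*(t + 1)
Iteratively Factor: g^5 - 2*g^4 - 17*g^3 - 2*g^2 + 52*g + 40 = (g - 5)*(g^4 + 3*g^3 - 2*g^2 - 12*g - 8) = (g - 5)*(g + 2)*(g^3 + g^2 - 4*g - 4) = (g - 5)*(g - 2)*(g + 2)*(g^2 + 3*g + 2) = (g - 5)*(g - 2)*(g + 1)*(g + 2)*(g + 2)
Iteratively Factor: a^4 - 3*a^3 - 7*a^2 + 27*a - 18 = (a - 1)*(a^3 - 2*a^2 - 9*a + 18) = (a - 2)*(a - 1)*(a^2 - 9) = (a - 3)*(a - 2)*(a - 1)*(a + 3)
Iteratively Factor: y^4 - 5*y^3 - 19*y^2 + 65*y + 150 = (y + 2)*(y^3 - 7*y^2 - 5*y + 75) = (y - 5)*(y + 2)*(y^2 - 2*y - 15) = (y - 5)*(y + 2)*(y + 3)*(y - 5)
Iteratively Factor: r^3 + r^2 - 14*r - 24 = (r + 2)*(r^2 - r - 12) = (r - 4)*(r + 2)*(r + 3)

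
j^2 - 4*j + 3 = (j - 3)*(j - 1)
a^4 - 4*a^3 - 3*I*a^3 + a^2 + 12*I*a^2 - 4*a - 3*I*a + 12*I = (a - 4)*(a - 3*I)*(a - I)*(a + I)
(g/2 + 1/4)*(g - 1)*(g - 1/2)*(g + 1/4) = g^4/2 - 3*g^3/8 - g^2/4 + 3*g/32 + 1/32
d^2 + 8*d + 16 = (d + 4)^2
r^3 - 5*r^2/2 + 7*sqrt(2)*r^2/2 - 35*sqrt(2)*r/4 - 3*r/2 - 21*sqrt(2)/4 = (r - 3)*(r + 1/2)*(r + 7*sqrt(2)/2)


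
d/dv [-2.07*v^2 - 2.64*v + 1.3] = -4.14*v - 2.64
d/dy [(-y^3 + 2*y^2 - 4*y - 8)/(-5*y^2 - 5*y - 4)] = (5*y^4 + 10*y^3 - 18*y^2 - 96*y - 24)/(25*y^4 + 50*y^3 + 65*y^2 + 40*y + 16)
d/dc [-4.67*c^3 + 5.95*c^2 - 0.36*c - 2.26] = -14.01*c^2 + 11.9*c - 0.36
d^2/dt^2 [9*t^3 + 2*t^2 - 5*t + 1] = 54*t + 4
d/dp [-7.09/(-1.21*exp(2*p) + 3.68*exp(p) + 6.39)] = (26.0912 - 17.1578*exp(p))*exp(p)/(-1.21*exp(2*p) + 3.68*exp(p) + 6.39)^2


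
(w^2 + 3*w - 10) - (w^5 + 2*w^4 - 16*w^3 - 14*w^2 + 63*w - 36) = -w^5 - 2*w^4 + 16*w^3 + 15*w^2 - 60*w + 26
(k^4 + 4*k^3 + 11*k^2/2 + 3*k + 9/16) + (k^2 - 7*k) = k^4 + 4*k^3 + 13*k^2/2 - 4*k + 9/16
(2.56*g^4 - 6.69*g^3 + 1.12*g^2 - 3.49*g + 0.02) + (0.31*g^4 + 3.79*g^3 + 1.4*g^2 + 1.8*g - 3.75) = 2.87*g^4 - 2.9*g^3 + 2.52*g^2 - 1.69*g - 3.73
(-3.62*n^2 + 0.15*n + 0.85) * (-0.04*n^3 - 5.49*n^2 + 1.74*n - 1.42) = 0.1448*n^5 + 19.8678*n^4 - 7.1563*n^3 + 0.7349*n^2 + 1.266*n - 1.207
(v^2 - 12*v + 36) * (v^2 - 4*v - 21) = v^4 - 16*v^3 + 63*v^2 + 108*v - 756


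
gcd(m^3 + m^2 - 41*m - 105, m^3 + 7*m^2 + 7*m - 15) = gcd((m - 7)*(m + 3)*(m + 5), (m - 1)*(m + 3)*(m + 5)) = m^2 + 8*m + 15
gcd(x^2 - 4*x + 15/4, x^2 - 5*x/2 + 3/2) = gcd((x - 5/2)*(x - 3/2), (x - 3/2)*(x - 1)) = x - 3/2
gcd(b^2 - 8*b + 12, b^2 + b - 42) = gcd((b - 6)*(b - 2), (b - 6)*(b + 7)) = b - 6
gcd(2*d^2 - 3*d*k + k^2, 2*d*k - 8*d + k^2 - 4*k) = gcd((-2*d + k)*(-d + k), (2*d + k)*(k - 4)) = 1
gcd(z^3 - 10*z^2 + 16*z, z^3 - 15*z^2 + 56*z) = z^2 - 8*z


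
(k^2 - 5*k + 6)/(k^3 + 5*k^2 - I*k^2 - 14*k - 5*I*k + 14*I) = (k - 3)/(k^2 + k*(7 - I) - 7*I)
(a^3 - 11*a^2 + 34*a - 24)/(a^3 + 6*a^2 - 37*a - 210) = (a^2 - 5*a + 4)/(a^2 + 12*a + 35)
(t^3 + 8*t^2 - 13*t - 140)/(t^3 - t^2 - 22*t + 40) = (t + 7)/(t - 2)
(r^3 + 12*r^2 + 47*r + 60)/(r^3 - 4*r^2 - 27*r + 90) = (r^2 + 7*r + 12)/(r^2 - 9*r + 18)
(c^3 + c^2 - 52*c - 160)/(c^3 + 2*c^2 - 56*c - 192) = (c + 5)/(c + 6)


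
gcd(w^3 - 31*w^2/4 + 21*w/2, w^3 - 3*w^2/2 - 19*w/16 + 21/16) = w - 7/4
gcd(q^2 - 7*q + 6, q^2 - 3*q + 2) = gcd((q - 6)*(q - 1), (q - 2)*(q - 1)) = q - 1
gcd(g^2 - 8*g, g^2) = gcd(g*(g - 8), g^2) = g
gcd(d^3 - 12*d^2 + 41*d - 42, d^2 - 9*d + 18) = d - 3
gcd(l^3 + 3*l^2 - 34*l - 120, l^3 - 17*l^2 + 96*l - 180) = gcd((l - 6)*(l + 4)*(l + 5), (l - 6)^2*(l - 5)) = l - 6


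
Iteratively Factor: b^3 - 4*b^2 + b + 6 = (b - 2)*(b^2 - 2*b - 3) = (b - 3)*(b - 2)*(b + 1)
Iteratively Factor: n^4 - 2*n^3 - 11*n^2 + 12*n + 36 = (n + 2)*(n^3 - 4*n^2 - 3*n + 18) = (n - 3)*(n + 2)*(n^2 - n - 6) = (n - 3)*(n + 2)^2*(n - 3)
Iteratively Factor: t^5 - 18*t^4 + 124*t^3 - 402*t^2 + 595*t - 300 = (t - 5)*(t^4 - 13*t^3 + 59*t^2 - 107*t + 60) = (t - 5)*(t - 3)*(t^3 - 10*t^2 + 29*t - 20) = (t - 5)*(t - 3)*(t - 1)*(t^2 - 9*t + 20) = (t - 5)^2*(t - 3)*(t - 1)*(t - 4)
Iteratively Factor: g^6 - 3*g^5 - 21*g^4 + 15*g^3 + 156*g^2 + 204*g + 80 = (g - 4)*(g^5 + g^4 - 17*g^3 - 53*g^2 - 56*g - 20) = (g - 4)*(g + 1)*(g^4 - 17*g^2 - 36*g - 20) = (g - 5)*(g - 4)*(g + 1)*(g^3 + 5*g^2 + 8*g + 4) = (g - 5)*(g - 4)*(g + 1)*(g + 2)*(g^2 + 3*g + 2) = (g - 5)*(g - 4)*(g + 1)*(g + 2)^2*(g + 1)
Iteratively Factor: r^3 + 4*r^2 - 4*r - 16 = (r - 2)*(r^2 + 6*r + 8) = (r - 2)*(r + 2)*(r + 4)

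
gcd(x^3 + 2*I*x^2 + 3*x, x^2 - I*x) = x^2 - I*x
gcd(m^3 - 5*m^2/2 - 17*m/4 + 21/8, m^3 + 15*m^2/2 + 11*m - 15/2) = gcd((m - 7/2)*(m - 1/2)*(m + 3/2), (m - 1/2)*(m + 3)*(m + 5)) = m - 1/2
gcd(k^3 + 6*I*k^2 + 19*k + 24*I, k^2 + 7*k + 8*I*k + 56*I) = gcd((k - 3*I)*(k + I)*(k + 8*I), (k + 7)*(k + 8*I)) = k + 8*I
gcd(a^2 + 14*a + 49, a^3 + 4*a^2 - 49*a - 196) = a + 7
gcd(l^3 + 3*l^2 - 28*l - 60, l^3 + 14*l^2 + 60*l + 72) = l^2 + 8*l + 12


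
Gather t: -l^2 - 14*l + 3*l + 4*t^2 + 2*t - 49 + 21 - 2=-l^2 - 11*l + 4*t^2 + 2*t - 30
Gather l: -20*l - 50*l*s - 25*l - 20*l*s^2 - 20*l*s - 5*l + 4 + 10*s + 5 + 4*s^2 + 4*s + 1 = l*(-20*s^2 - 70*s - 50) + 4*s^2 + 14*s + 10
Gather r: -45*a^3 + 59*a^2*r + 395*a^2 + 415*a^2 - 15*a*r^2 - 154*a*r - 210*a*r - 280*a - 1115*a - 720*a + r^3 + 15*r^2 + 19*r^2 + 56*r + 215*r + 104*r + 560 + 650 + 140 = -45*a^3 + 810*a^2 - 2115*a + r^3 + r^2*(34 - 15*a) + r*(59*a^2 - 364*a + 375) + 1350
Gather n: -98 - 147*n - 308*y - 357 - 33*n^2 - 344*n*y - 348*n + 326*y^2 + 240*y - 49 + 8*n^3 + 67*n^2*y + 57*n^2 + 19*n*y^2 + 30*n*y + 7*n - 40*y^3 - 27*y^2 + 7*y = 8*n^3 + n^2*(67*y + 24) + n*(19*y^2 - 314*y - 488) - 40*y^3 + 299*y^2 - 61*y - 504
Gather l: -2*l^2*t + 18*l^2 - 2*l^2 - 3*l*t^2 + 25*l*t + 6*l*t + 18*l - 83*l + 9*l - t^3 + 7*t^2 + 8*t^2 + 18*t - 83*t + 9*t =l^2*(16 - 2*t) + l*(-3*t^2 + 31*t - 56) - t^3 + 15*t^2 - 56*t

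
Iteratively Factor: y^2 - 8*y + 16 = (y - 4)*(y - 4)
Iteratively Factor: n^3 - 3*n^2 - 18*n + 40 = (n + 4)*(n^2 - 7*n + 10) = (n - 5)*(n + 4)*(n - 2)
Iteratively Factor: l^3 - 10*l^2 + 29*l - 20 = (l - 4)*(l^2 - 6*l + 5) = (l - 5)*(l - 4)*(l - 1)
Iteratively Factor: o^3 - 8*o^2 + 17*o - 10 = (o - 5)*(o^2 - 3*o + 2) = (o - 5)*(o - 2)*(o - 1)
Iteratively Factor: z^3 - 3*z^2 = (z)*(z^2 - 3*z) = z^2*(z - 3)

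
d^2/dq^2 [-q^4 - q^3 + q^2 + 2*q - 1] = -12*q^2 - 6*q + 2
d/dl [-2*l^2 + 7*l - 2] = 7 - 4*l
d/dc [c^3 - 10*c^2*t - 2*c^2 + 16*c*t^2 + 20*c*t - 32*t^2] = 3*c^2 - 20*c*t - 4*c + 16*t^2 + 20*t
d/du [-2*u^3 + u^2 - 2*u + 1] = -6*u^2 + 2*u - 2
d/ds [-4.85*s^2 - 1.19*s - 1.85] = -9.7*s - 1.19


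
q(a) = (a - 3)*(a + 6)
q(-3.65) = -15.63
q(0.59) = -15.88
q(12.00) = 162.00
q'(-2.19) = -1.38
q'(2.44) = 7.88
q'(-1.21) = 0.58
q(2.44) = -4.73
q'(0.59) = 4.18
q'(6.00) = 15.00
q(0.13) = -17.59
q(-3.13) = -17.59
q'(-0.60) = 1.80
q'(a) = 2*a + 3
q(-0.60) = -19.44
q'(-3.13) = -3.26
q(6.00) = 36.00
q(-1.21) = -20.17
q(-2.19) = -19.77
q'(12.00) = 27.00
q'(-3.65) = -4.30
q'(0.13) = 3.26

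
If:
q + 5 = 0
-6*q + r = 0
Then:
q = -5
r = -30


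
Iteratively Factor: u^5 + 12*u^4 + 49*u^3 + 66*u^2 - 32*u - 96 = (u + 4)*(u^4 + 8*u^3 + 17*u^2 - 2*u - 24) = (u + 2)*(u + 4)*(u^3 + 6*u^2 + 5*u - 12) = (u + 2)*(u + 3)*(u + 4)*(u^2 + 3*u - 4) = (u - 1)*(u + 2)*(u + 3)*(u + 4)*(u + 4)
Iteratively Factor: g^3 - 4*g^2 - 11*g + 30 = (g - 2)*(g^2 - 2*g - 15) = (g - 2)*(g + 3)*(g - 5)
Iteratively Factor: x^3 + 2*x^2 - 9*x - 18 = (x + 2)*(x^2 - 9) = (x - 3)*(x + 2)*(x + 3)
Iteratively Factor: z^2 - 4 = (z + 2)*(z - 2)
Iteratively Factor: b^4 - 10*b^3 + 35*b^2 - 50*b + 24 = (b - 4)*(b^3 - 6*b^2 + 11*b - 6) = (b - 4)*(b - 1)*(b^2 - 5*b + 6) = (b - 4)*(b - 3)*(b - 1)*(b - 2)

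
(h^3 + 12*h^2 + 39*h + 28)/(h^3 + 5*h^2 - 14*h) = (h^2 + 5*h + 4)/(h*(h - 2))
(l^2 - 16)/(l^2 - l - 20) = (l - 4)/(l - 5)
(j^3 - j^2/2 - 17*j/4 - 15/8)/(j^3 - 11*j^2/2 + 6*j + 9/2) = (j^2 - j - 15/4)/(j^2 - 6*j + 9)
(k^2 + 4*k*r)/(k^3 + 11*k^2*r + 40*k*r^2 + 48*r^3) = k/(k^2 + 7*k*r + 12*r^2)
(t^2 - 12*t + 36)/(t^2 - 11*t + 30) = (t - 6)/(t - 5)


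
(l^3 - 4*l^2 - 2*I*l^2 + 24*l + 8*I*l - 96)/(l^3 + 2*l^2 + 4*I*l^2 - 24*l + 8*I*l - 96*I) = (l - 6*I)/(l + 6)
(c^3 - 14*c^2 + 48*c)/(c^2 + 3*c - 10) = c*(c^2 - 14*c + 48)/(c^2 + 3*c - 10)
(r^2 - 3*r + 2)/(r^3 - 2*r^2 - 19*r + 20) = (r - 2)/(r^2 - r - 20)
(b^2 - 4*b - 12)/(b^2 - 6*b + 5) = (b^2 - 4*b - 12)/(b^2 - 6*b + 5)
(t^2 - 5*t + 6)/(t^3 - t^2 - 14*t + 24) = 1/(t + 4)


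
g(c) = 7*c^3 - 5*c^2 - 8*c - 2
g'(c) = 21*c^2 - 10*c - 8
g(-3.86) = -448.21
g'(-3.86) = 343.49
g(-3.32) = -286.71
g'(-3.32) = 256.67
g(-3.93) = -472.67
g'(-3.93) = 355.64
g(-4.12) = -543.45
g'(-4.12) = 389.66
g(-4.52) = -714.41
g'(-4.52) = 466.24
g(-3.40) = -307.73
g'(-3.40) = 268.76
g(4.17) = 385.28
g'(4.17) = 315.47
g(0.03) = -2.24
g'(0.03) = -8.28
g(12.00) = 11278.00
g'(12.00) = 2896.00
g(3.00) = 118.00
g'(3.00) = 151.00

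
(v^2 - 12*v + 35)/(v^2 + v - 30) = (v - 7)/(v + 6)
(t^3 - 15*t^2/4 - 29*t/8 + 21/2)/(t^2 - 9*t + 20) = (t^2 + t/4 - 21/8)/(t - 5)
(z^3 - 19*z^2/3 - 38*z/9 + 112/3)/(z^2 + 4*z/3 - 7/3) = (z^2 - 26*z/3 + 16)/(z - 1)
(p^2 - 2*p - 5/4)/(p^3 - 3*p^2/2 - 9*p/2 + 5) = (p + 1/2)/(p^2 + p - 2)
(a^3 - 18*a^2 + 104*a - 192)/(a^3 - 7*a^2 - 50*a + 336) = (a - 4)/(a + 7)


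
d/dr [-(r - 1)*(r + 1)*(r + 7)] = -3*r^2 - 14*r + 1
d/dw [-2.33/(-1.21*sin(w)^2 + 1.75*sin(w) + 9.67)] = (4.0775 - 5.6386*sin(w))*cos(w)/(-1.21*sin(w)^2 + 1.75*sin(w) + 9.67)^2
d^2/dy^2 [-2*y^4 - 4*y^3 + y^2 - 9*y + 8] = -24*y^2 - 24*y + 2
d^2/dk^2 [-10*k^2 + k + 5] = -20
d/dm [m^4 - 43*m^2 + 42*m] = 4*m^3 - 86*m + 42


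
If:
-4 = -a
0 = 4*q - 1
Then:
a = 4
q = 1/4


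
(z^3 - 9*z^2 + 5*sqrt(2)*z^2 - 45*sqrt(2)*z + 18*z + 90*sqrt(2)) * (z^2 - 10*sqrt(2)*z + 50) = z^5 - 9*z^4 - 5*sqrt(2)*z^4 - 32*z^3 + 45*sqrt(2)*z^3 + 160*sqrt(2)*z^2 + 450*z^2 - 2250*sqrt(2)*z - 900*z + 4500*sqrt(2)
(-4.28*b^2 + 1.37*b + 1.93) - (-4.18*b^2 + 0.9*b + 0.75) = -0.100000000000001*b^2 + 0.47*b + 1.18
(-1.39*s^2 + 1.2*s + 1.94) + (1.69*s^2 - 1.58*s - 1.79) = 0.3*s^2 - 0.38*s + 0.15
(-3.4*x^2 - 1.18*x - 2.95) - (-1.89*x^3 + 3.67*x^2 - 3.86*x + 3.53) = 1.89*x^3 - 7.07*x^2 + 2.68*x - 6.48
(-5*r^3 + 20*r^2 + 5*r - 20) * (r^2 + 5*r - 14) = -5*r^5 - 5*r^4 + 175*r^3 - 275*r^2 - 170*r + 280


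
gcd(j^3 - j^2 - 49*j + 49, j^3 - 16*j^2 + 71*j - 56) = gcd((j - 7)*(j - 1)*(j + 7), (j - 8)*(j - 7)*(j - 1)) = j^2 - 8*j + 7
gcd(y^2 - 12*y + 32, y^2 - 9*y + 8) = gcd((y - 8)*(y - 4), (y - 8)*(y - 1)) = y - 8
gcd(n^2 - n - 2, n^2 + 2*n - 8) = n - 2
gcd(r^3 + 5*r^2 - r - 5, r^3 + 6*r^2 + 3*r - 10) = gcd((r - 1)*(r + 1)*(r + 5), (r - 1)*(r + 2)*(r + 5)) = r^2 + 4*r - 5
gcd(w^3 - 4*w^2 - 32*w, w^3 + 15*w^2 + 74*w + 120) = w + 4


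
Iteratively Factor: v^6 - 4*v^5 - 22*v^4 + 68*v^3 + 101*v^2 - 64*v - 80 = (v - 1)*(v^5 - 3*v^4 - 25*v^3 + 43*v^2 + 144*v + 80) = (v - 1)*(v + 4)*(v^4 - 7*v^3 + 3*v^2 + 31*v + 20) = (v - 4)*(v - 1)*(v + 4)*(v^3 - 3*v^2 - 9*v - 5) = (v - 5)*(v - 4)*(v - 1)*(v + 4)*(v^2 + 2*v + 1) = (v - 5)*(v - 4)*(v - 1)*(v + 1)*(v + 4)*(v + 1)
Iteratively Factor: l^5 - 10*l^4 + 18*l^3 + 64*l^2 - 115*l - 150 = (l - 5)*(l^4 - 5*l^3 - 7*l^2 + 29*l + 30) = (l - 5)^2*(l^3 - 7*l - 6) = (l - 5)^2*(l + 2)*(l^2 - 2*l - 3) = (l - 5)^2*(l - 3)*(l + 2)*(l + 1)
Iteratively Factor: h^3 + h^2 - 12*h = (h)*(h^2 + h - 12) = h*(h - 3)*(h + 4)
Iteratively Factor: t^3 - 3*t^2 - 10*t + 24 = (t - 4)*(t^2 + t - 6) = (t - 4)*(t - 2)*(t + 3)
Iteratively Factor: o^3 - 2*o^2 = (o)*(o^2 - 2*o) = o*(o - 2)*(o)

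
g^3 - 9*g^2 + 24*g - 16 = (g - 4)^2*(g - 1)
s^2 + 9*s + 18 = (s + 3)*(s + 6)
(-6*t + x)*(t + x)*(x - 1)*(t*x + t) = -6*t^3*x^2 + 6*t^3 - 5*t^2*x^3 + 5*t^2*x + t*x^4 - t*x^2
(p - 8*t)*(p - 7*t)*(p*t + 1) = p^3*t - 15*p^2*t^2 + p^2 + 56*p*t^3 - 15*p*t + 56*t^2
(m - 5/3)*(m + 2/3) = m^2 - m - 10/9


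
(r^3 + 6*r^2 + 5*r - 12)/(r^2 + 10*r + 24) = (r^2 + 2*r - 3)/(r + 6)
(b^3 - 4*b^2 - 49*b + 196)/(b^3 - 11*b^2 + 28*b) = (b + 7)/b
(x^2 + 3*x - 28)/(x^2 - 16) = (x + 7)/(x + 4)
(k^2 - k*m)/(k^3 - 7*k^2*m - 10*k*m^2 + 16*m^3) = k/(k^2 - 6*k*m - 16*m^2)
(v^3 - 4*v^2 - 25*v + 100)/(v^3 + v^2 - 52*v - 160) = (v^2 - 9*v + 20)/(v^2 - 4*v - 32)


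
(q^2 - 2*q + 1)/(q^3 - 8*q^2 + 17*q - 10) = (q - 1)/(q^2 - 7*q + 10)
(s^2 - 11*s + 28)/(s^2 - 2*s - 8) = (s - 7)/(s + 2)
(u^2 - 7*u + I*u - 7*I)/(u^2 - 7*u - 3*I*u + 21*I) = (u + I)/(u - 3*I)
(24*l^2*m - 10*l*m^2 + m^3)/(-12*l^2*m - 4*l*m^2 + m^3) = (-4*l + m)/(2*l + m)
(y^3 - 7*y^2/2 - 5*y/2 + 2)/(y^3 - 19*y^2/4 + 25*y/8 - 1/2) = 4*(y + 1)/(4*y - 1)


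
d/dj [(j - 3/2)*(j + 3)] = 2*j + 3/2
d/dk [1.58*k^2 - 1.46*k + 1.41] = 3.16*k - 1.46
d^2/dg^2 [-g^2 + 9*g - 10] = -2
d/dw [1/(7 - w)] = (w - 7)^(-2)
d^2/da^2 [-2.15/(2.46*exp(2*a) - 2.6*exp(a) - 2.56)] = (2.15*(4.92*exp(a) - 2.6)*(9.84*exp(a) - 5.2)*exp(a) + (21.156*exp(a) - 5.59)*(-2.46*exp(2*a) + 2.6*exp(a) + 2.56))*exp(a)/(-2.46*exp(2*a) + 2.6*exp(a) + 2.56)^3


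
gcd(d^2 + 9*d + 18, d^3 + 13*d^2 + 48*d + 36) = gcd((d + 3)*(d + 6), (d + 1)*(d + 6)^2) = d + 6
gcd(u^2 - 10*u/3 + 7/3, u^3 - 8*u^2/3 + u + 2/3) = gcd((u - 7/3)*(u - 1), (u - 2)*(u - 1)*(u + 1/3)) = u - 1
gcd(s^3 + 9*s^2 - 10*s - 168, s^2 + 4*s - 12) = s + 6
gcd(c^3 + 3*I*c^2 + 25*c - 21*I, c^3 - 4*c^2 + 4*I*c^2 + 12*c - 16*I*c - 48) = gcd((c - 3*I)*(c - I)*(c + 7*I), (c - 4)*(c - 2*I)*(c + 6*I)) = 1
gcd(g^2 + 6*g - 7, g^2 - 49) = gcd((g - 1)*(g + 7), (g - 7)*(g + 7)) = g + 7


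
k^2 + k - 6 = (k - 2)*(k + 3)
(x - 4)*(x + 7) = x^2 + 3*x - 28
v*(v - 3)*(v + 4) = v^3 + v^2 - 12*v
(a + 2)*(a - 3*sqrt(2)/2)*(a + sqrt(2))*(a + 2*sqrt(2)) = a^4 + 2*a^3 + 3*sqrt(2)*a^3/2 - 5*a^2 + 3*sqrt(2)*a^2 - 10*a - 6*sqrt(2)*a - 12*sqrt(2)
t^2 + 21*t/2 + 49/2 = (t + 7/2)*(t + 7)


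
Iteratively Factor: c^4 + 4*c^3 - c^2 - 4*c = (c + 4)*(c^3 - c) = c*(c + 4)*(c^2 - 1) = c*(c + 1)*(c + 4)*(c - 1)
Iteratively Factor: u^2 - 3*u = (u - 3)*(u)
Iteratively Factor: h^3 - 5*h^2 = (h)*(h^2 - 5*h) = h*(h - 5)*(h)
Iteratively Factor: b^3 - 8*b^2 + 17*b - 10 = (b - 2)*(b^2 - 6*b + 5) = (b - 2)*(b - 1)*(b - 5)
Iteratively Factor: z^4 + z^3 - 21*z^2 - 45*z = (z + 3)*(z^3 - 2*z^2 - 15*z) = (z - 5)*(z + 3)*(z^2 + 3*z) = (z - 5)*(z + 3)^2*(z)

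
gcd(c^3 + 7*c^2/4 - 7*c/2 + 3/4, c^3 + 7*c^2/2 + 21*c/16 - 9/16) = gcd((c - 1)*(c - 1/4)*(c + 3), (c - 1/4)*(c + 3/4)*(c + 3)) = c^2 + 11*c/4 - 3/4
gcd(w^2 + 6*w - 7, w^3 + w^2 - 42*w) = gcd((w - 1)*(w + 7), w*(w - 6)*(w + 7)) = w + 7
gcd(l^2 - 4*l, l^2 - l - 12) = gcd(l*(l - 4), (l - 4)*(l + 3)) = l - 4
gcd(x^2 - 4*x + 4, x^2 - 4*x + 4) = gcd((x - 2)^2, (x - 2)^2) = x^2 - 4*x + 4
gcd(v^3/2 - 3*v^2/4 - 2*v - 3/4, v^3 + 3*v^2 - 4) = 1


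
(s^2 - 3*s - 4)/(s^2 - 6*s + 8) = (s + 1)/(s - 2)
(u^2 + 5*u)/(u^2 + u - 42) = u*(u + 5)/(u^2 + u - 42)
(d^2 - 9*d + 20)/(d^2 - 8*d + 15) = (d - 4)/(d - 3)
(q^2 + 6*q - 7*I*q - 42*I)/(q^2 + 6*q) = (q - 7*I)/q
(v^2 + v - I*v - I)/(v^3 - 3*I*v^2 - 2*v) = (v + 1)/(v*(v - 2*I))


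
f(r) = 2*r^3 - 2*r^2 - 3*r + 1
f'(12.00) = 813.00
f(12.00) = 3133.00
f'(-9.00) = 519.00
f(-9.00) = -1592.00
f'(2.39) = 21.71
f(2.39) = 9.71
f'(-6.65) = 288.94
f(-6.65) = -655.65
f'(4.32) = 91.69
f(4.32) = 111.96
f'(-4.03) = 110.57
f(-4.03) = -150.29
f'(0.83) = -2.19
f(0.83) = -1.72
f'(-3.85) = 101.34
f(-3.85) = -131.23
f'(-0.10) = -2.54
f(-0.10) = 1.28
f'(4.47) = 99.01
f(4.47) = 126.26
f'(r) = 6*r^2 - 4*r - 3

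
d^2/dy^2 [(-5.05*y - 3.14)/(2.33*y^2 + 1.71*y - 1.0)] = (-(4.66*y + 1.71)*(5.05*y + 3.14)*(9.32*y + 3.42) + (70.599*y + 31.9034)*(2.33*y^2 + 1.71*y - 1.0))/(2.33*y^2 + 1.71*y - 1.0)^3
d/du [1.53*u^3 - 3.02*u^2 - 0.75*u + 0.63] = 4.59*u^2 - 6.04*u - 0.75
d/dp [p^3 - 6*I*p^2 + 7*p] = 3*p^2 - 12*I*p + 7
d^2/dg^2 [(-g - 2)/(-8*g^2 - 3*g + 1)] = 2*((g + 2)*(16*g + 3)^2 - (24*g + 19)*(8*g^2 + 3*g - 1))/(8*g^2 + 3*g - 1)^3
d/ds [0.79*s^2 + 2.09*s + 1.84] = 1.58*s + 2.09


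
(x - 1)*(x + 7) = x^2 + 6*x - 7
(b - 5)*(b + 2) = b^2 - 3*b - 10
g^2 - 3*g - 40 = (g - 8)*(g + 5)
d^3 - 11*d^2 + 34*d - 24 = (d - 6)*(d - 4)*(d - 1)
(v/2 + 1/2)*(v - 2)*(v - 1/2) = v^3/2 - 3*v^2/4 - 3*v/4 + 1/2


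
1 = 1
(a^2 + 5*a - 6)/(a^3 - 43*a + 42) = (a + 6)/(a^2 + a - 42)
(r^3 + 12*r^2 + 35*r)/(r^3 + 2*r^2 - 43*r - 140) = r*(r + 7)/(r^2 - 3*r - 28)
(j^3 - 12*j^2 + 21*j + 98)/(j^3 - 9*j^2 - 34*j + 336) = (j^2 - 5*j - 14)/(j^2 - 2*j - 48)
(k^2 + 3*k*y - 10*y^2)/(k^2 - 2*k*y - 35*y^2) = (-k + 2*y)/(-k + 7*y)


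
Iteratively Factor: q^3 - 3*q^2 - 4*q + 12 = (q + 2)*(q^2 - 5*q + 6) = (q - 3)*(q + 2)*(q - 2)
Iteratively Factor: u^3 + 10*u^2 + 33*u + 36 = (u + 3)*(u^2 + 7*u + 12) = (u + 3)^2*(u + 4)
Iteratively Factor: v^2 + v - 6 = (v + 3)*(v - 2)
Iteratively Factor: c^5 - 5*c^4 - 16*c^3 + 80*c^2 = (c - 4)*(c^4 - c^3 - 20*c^2) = (c - 4)*(c + 4)*(c^3 - 5*c^2) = c*(c - 4)*(c + 4)*(c^2 - 5*c) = c*(c - 5)*(c - 4)*(c + 4)*(c)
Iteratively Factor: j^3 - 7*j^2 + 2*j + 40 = (j - 5)*(j^2 - 2*j - 8) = (j - 5)*(j + 2)*(j - 4)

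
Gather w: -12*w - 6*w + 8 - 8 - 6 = -18*w - 6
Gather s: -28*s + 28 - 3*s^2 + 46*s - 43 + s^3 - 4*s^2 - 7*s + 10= s^3 - 7*s^2 + 11*s - 5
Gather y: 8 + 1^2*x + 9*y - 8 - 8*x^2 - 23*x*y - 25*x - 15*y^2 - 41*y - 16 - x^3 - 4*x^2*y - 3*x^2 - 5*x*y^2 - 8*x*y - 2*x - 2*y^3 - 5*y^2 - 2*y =-x^3 - 11*x^2 - 26*x - 2*y^3 + y^2*(-5*x - 20) + y*(-4*x^2 - 31*x - 34) - 16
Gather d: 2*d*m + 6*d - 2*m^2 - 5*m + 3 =d*(2*m + 6) - 2*m^2 - 5*m + 3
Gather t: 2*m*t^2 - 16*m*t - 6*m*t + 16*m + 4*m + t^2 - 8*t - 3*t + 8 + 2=20*m + t^2*(2*m + 1) + t*(-22*m - 11) + 10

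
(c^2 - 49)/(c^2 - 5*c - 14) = (c + 7)/(c + 2)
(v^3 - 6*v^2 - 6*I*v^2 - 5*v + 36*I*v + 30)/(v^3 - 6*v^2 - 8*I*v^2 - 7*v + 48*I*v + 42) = (v - 5*I)/(v - 7*I)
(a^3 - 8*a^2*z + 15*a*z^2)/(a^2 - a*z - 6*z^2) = a*(a - 5*z)/(a + 2*z)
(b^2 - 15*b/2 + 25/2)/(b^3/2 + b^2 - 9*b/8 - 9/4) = 4*(2*b^2 - 15*b + 25)/(4*b^3 + 8*b^2 - 9*b - 18)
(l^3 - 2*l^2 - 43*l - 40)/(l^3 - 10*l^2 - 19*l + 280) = (l + 1)/(l - 7)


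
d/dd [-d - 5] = -1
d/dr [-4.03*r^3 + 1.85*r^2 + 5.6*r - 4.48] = -12.09*r^2 + 3.7*r + 5.6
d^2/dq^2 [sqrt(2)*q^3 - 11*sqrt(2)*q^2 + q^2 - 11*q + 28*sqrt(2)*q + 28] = 6*sqrt(2)*q - 22*sqrt(2) + 2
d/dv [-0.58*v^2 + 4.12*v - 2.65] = 4.12 - 1.16*v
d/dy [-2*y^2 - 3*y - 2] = -4*y - 3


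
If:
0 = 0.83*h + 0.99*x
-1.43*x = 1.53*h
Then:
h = 0.00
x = 0.00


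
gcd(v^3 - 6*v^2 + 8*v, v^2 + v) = v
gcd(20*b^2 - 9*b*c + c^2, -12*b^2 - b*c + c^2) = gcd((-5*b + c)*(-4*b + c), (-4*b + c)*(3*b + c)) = 4*b - c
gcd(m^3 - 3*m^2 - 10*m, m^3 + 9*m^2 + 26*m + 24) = m + 2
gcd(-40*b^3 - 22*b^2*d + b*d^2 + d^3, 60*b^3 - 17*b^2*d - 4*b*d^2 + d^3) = 20*b^2 + b*d - d^2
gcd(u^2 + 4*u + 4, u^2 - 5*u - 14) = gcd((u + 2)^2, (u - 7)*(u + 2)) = u + 2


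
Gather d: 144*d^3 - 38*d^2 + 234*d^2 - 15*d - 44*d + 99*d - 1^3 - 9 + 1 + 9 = 144*d^3 + 196*d^2 + 40*d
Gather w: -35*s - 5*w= -35*s - 5*w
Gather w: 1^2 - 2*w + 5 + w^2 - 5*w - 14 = w^2 - 7*w - 8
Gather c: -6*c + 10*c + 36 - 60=4*c - 24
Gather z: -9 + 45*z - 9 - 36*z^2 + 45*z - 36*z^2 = -72*z^2 + 90*z - 18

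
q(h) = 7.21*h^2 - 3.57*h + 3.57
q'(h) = 14.42*h - 3.57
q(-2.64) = 63.25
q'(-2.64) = -41.64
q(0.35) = 3.20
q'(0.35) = 1.48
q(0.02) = 3.50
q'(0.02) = -3.28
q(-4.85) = 190.48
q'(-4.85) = -73.51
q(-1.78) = 32.77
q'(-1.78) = -29.24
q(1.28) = 10.81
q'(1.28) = 14.89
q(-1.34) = 21.30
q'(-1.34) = -22.89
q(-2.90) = 74.56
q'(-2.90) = -45.39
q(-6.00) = 284.55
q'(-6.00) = -90.09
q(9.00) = 555.45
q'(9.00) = 126.21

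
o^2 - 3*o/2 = o*(o - 3/2)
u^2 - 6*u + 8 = (u - 4)*(u - 2)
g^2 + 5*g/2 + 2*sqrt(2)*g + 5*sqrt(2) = (g + 5/2)*(g + 2*sqrt(2))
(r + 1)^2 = r^2 + 2*r + 1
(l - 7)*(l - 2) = l^2 - 9*l + 14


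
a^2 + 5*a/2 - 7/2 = (a - 1)*(a + 7/2)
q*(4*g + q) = 4*g*q + q^2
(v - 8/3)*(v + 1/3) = v^2 - 7*v/3 - 8/9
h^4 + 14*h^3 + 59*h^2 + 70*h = h*(h + 2)*(h + 5)*(h + 7)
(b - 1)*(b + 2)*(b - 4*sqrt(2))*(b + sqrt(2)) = b^4 - 3*sqrt(2)*b^3 + b^3 - 10*b^2 - 3*sqrt(2)*b^2 - 8*b + 6*sqrt(2)*b + 16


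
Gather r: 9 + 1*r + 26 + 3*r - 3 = 4*r + 32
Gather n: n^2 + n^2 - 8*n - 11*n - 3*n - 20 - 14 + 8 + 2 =2*n^2 - 22*n - 24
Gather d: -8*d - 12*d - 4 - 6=-20*d - 10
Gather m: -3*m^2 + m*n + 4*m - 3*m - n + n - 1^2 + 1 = -3*m^2 + m*(n + 1)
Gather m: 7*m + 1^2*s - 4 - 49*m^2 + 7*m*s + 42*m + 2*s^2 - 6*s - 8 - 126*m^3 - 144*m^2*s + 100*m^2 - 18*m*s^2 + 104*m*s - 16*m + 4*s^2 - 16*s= -126*m^3 + m^2*(51 - 144*s) + m*(-18*s^2 + 111*s + 33) + 6*s^2 - 21*s - 12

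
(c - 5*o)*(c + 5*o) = c^2 - 25*o^2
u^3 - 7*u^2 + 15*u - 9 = (u - 3)^2*(u - 1)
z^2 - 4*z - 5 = (z - 5)*(z + 1)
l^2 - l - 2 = (l - 2)*(l + 1)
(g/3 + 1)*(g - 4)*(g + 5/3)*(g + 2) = g^4/3 + 8*g^3/9 - 37*g^2/9 - 142*g/9 - 40/3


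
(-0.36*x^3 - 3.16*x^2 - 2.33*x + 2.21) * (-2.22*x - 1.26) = 0.7992*x^4 + 7.4688*x^3 + 9.1542*x^2 - 1.9704*x - 2.7846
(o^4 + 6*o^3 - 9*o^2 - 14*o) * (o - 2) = o^5 + 4*o^4 - 21*o^3 + 4*o^2 + 28*o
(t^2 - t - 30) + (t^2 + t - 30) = 2*t^2 - 60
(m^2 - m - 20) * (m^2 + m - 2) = m^4 - 23*m^2 - 18*m + 40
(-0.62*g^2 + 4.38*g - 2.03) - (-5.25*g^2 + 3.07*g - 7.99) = 4.63*g^2 + 1.31*g + 5.96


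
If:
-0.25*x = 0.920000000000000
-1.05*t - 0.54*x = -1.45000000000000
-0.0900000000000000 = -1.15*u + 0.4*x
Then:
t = 3.27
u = -1.20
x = -3.68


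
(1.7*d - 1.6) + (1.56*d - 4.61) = 3.26*d - 6.21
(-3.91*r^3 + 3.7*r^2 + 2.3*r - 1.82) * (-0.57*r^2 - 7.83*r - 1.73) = 2.2287*r^5 + 28.5063*r^4 - 23.5177*r^3 - 23.3726*r^2 + 10.2716*r + 3.1486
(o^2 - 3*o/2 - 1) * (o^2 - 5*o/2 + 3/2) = o^4 - 4*o^3 + 17*o^2/4 + o/4 - 3/2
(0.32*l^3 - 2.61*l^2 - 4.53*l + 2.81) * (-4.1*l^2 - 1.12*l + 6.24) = -1.312*l^5 + 10.3426*l^4 + 23.493*l^3 - 22.7338*l^2 - 31.4144*l + 17.5344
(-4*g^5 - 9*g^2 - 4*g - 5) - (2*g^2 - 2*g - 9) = -4*g^5 - 11*g^2 - 2*g + 4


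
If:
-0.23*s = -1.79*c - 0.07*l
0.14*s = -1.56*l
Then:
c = 0.132001145967626*s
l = -0.0897435897435897*s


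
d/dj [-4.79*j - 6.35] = -4.79000000000000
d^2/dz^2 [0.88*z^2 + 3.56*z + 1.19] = 1.76000000000000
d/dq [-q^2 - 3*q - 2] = -2*q - 3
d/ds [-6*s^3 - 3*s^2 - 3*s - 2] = -18*s^2 - 6*s - 3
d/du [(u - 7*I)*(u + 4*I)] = 2*u - 3*I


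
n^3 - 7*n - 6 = (n - 3)*(n + 1)*(n + 2)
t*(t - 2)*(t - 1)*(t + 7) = t^4 + 4*t^3 - 19*t^2 + 14*t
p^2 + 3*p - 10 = (p - 2)*(p + 5)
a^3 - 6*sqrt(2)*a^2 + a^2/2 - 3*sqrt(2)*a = a*(a + 1/2)*(a - 6*sqrt(2))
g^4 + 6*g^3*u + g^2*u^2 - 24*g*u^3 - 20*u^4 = (g - 2*u)*(g + u)*(g + 2*u)*(g + 5*u)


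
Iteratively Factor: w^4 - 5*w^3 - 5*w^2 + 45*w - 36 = (w - 1)*(w^3 - 4*w^2 - 9*w + 36) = (w - 4)*(w - 1)*(w^2 - 9) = (w - 4)*(w - 3)*(w - 1)*(w + 3)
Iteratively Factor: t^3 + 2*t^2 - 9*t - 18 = (t + 2)*(t^2 - 9) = (t - 3)*(t + 2)*(t + 3)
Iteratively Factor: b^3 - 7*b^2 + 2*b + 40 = (b + 2)*(b^2 - 9*b + 20) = (b - 5)*(b + 2)*(b - 4)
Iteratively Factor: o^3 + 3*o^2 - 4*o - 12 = (o - 2)*(o^2 + 5*o + 6) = (o - 2)*(o + 2)*(o + 3)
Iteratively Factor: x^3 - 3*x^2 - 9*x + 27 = (x + 3)*(x^2 - 6*x + 9) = (x - 3)*(x + 3)*(x - 3)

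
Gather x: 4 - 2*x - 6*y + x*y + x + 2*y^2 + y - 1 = x*(y - 1) + 2*y^2 - 5*y + 3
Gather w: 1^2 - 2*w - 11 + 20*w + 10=18*w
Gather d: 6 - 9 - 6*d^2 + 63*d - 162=-6*d^2 + 63*d - 165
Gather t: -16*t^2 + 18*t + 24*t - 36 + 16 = -16*t^2 + 42*t - 20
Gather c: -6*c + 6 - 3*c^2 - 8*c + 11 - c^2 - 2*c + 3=-4*c^2 - 16*c + 20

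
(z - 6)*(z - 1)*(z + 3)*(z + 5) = z^4 + z^3 - 35*z^2 - 57*z + 90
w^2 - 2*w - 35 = (w - 7)*(w + 5)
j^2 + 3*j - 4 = (j - 1)*(j + 4)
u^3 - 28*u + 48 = (u - 4)*(u - 2)*(u + 6)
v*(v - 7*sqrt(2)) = v^2 - 7*sqrt(2)*v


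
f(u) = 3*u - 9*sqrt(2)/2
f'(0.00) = 3.00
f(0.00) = -6.36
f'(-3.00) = 3.00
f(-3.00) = -15.36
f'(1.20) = 3.00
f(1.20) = -2.76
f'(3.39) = 3.00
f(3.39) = 3.81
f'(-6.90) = 3.00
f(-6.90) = -27.06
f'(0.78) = 3.00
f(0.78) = -4.02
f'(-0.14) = 3.00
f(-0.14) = -6.78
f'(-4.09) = 3.00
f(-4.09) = -18.63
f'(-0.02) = 3.00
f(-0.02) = -6.42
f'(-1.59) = 3.00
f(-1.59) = -11.13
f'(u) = 3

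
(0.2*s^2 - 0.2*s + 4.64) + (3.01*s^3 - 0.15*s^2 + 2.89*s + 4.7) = 3.01*s^3 + 0.05*s^2 + 2.69*s + 9.34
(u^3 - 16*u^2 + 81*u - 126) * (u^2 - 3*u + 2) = u^5 - 19*u^4 + 131*u^3 - 401*u^2 + 540*u - 252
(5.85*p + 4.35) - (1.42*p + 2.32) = 4.43*p + 2.03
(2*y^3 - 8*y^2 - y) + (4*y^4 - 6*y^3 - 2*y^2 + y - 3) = 4*y^4 - 4*y^3 - 10*y^2 - 3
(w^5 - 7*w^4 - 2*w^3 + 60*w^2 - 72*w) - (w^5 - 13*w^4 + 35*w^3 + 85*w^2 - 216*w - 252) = 6*w^4 - 37*w^3 - 25*w^2 + 144*w + 252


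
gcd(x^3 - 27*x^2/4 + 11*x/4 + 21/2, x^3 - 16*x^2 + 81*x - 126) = x - 6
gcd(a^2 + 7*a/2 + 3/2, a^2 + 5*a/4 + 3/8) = a + 1/2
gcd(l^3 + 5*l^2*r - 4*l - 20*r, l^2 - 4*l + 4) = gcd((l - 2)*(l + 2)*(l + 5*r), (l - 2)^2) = l - 2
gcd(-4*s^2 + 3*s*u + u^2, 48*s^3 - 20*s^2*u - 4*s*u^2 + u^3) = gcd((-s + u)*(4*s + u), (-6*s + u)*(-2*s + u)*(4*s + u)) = 4*s + u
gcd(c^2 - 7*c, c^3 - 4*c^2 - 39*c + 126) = c - 7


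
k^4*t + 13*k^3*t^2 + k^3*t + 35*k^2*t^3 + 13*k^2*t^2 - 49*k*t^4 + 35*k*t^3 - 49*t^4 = (k - t)*(k + 7*t)^2*(k*t + t)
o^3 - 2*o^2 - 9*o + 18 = (o - 3)*(o - 2)*(o + 3)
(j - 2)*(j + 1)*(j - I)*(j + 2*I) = j^4 - j^3 + I*j^3 - I*j^2 - 2*j - 2*I*j - 4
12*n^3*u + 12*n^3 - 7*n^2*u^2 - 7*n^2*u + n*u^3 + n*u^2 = (-4*n + u)*(-3*n + u)*(n*u + n)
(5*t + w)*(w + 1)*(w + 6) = 5*t*w^2 + 35*t*w + 30*t + w^3 + 7*w^2 + 6*w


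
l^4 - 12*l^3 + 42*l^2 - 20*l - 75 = (l - 5)^2*(l - 3)*(l + 1)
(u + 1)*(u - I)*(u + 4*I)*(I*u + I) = I*u^4 - 3*u^3 + 2*I*u^3 - 6*u^2 + 5*I*u^2 - 3*u + 8*I*u + 4*I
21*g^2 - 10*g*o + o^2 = (-7*g + o)*(-3*g + o)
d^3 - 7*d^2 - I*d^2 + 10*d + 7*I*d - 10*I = (d - 5)*(d - 2)*(d - I)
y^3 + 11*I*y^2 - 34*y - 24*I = (y + I)*(y + 4*I)*(y + 6*I)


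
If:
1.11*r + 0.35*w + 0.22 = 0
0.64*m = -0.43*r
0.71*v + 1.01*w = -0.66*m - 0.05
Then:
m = 0.211852477477477*w + 0.133164414414414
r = -0.315315315315315*w - 0.198198198198198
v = -1.61946850019033*w - 0.194209173962695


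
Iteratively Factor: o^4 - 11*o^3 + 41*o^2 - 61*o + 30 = (o - 2)*(o^3 - 9*o^2 + 23*o - 15) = (o - 3)*(o - 2)*(o^2 - 6*o + 5) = (o - 5)*(o - 3)*(o - 2)*(o - 1)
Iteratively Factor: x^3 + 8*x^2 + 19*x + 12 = (x + 3)*(x^2 + 5*x + 4) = (x + 3)*(x + 4)*(x + 1)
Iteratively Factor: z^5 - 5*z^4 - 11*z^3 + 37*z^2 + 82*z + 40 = (z - 4)*(z^4 - z^3 - 15*z^2 - 23*z - 10) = (z - 5)*(z - 4)*(z^3 + 4*z^2 + 5*z + 2) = (z - 5)*(z - 4)*(z + 2)*(z^2 + 2*z + 1) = (z - 5)*(z - 4)*(z + 1)*(z + 2)*(z + 1)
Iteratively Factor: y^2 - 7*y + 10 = (y - 2)*(y - 5)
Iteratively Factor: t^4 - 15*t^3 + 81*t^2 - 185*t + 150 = (t - 2)*(t^3 - 13*t^2 + 55*t - 75) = (t - 5)*(t - 2)*(t^2 - 8*t + 15) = (t - 5)^2*(t - 2)*(t - 3)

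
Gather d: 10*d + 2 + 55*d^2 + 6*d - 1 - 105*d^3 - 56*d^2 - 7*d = -105*d^3 - d^2 + 9*d + 1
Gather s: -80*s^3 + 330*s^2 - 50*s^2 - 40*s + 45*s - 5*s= -80*s^3 + 280*s^2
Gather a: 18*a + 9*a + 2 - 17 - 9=27*a - 24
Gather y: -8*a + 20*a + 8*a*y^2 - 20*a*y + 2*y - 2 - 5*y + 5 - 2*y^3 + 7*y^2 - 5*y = 12*a - 2*y^3 + y^2*(8*a + 7) + y*(-20*a - 8) + 3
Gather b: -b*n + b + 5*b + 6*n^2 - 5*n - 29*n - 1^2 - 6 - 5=b*(6 - n) + 6*n^2 - 34*n - 12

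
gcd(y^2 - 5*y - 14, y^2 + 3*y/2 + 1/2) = 1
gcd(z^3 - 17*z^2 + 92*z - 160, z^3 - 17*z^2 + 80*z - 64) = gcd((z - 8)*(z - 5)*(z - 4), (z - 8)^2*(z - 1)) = z - 8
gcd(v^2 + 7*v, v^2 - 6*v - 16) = 1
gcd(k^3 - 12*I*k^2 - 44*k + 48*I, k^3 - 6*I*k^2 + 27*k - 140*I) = k - 4*I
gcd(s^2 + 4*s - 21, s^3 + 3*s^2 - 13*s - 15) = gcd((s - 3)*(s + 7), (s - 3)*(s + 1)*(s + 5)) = s - 3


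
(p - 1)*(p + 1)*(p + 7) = p^3 + 7*p^2 - p - 7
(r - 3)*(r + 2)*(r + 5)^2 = r^4 + 9*r^3 + 9*r^2 - 85*r - 150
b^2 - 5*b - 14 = (b - 7)*(b + 2)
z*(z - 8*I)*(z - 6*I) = z^3 - 14*I*z^2 - 48*z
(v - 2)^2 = v^2 - 4*v + 4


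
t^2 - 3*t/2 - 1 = (t - 2)*(t + 1/2)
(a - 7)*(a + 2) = a^2 - 5*a - 14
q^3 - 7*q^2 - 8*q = q*(q - 8)*(q + 1)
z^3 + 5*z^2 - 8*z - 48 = (z - 3)*(z + 4)^2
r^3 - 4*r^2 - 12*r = r*(r - 6)*(r + 2)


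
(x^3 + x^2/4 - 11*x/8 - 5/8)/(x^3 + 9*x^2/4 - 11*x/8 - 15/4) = (2*x^2 + 3*x + 1)/(2*x^2 + 7*x + 6)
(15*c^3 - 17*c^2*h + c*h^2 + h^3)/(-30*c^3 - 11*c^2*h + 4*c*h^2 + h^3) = (-c + h)/(2*c + h)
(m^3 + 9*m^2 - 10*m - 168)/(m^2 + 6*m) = m + 3 - 28/m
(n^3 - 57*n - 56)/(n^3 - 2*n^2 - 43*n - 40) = (n + 7)/(n + 5)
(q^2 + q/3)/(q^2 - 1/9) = 3*q/(3*q - 1)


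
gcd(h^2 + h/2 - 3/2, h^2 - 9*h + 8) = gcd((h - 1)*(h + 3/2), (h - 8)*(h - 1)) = h - 1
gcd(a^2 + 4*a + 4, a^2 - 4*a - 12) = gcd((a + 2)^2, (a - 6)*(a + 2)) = a + 2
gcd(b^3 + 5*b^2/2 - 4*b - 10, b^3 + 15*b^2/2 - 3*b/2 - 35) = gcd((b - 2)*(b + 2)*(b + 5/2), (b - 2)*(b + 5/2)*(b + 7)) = b^2 + b/2 - 5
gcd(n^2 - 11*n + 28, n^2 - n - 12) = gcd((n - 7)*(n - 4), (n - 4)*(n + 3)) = n - 4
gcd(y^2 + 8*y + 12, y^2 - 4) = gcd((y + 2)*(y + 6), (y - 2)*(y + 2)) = y + 2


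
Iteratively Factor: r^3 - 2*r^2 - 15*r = (r)*(r^2 - 2*r - 15) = r*(r - 5)*(r + 3)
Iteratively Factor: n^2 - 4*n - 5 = (n - 5)*(n + 1)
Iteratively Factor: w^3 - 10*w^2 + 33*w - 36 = (w - 3)*(w^2 - 7*w + 12) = (w - 3)^2*(w - 4)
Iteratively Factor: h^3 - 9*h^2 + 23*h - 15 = (h - 5)*(h^2 - 4*h + 3) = (h - 5)*(h - 3)*(h - 1)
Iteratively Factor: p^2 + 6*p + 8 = (p + 4)*(p + 2)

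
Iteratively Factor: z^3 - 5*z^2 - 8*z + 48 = (z - 4)*(z^2 - z - 12) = (z - 4)*(z + 3)*(z - 4)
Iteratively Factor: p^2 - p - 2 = (p + 1)*(p - 2)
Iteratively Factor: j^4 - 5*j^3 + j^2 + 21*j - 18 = (j - 1)*(j^3 - 4*j^2 - 3*j + 18) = (j - 3)*(j - 1)*(j^2 - j - 6) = (j - 3)*(j - 1)*(j + 2)*(j - 3)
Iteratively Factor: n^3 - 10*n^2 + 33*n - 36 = (n - 4)*(n^2 - 6*n + 9) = (n - 4)*(n - 3)*(n - 3)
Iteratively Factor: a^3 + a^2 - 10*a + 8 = (a - 2)*(a^2 + 3*a - 4) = (a - 2)*(a + 4)*(a - 1)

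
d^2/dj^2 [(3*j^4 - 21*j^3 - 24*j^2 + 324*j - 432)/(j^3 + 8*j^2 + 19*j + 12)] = 18*(31*j^3 + 9*j^2 - 243*j - 333)/(j^6 + 12*j^5 + 57*j^4 + 136*j^3 + 171*j^2 + 108*j + 27)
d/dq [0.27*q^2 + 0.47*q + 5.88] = 0.54*q + 0.47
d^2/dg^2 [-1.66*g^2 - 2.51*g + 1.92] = -3.32000000000000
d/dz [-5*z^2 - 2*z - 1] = -10*z - 2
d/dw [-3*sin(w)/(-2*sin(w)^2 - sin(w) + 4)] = 3*(cos(2*w) - 5)*cos(w)/(sin(w) - cos(2*w) - 3)^2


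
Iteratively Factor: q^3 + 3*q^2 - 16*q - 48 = (q - 4)*(q^2 + 7*q + 12) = (q - 4)*(q + 3)*(q + 4)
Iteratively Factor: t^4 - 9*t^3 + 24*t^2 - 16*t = (t - 4)*(t^3 - 5*t^2 + 4*t) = (t - 4)^2*(t^2 - t) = (t - 4)^2*(t - 1)*(t)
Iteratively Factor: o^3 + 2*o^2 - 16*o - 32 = (o + 2)*(o^2 - 16) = (o + 2)*(o + 4)*(o - 4)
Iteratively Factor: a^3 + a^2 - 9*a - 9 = (a + 1)*(a^2 - 9) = (a + 1)*(a + 3)*(a - 3)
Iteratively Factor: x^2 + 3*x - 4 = (x - 1)*(x + 4)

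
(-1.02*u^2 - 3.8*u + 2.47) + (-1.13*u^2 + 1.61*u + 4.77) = -2.15*u^2 - 2.19*u + 7.24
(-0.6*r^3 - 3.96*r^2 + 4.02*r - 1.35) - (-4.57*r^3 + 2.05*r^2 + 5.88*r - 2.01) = 3.97*r^3 - 6.01*r^2 - 1.86*r + 0.66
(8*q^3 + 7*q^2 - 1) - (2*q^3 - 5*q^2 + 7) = 6*q^3 + 12*q^2 - 8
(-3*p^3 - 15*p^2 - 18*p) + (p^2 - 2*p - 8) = -3*p^3 - 14*p^2 - 20*p - 8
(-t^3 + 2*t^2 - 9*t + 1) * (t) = -t^4 + 2*t^3 - 9*t^2 + t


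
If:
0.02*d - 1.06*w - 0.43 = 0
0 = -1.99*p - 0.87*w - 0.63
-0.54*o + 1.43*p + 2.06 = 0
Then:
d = 53.0*w + 21.5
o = 2.97645635585334 - 1.15773310999442*w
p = -0.437185929648241*w - 0.316582914572864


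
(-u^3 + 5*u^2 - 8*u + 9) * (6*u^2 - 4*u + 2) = -6*u^5 + 34*u^4 - 70*u^3 + 96*u^2 - 52*u + 18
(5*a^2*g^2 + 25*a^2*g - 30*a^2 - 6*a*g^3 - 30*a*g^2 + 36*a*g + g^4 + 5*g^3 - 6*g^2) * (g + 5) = 5*a^2*g^3 + 50*a^2*g^2 + 95*a^2*g - 150*a^2 - 6*a*g^4 - 60*a*g^3 - 114*a*g^2 + 180*a*g + g^5 + 10*g^4 + 19*g^3 - 30*g^2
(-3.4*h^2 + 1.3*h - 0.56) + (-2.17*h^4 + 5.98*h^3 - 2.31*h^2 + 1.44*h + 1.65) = -2.17*h^4 + 5.98*h^3 - 5.71*h^2 + 2.74*h + 1.09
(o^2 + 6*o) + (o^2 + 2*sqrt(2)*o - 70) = 2*o^2 + 2*sqrt(2)*o + 6*o - 70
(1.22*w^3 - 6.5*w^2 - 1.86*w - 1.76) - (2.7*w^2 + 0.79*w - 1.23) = 1.22*w^3 - 9.2*w^2 - 2.65*w - 0.53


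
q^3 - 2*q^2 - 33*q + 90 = (q - 5)*(q - 3)*(q + 6)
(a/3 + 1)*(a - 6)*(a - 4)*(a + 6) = a^4/3 - a^3/3 - 16*a^2 + 12*a + 144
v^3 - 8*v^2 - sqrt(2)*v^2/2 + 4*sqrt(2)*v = v*(v - 8)*(v - sqrt(2)/2)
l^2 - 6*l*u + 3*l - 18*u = (l + 3)*(l - 6*u)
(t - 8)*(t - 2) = t^2 - 10*t + 16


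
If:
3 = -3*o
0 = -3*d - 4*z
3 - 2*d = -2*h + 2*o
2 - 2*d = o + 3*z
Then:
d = -12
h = -29/2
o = -1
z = 9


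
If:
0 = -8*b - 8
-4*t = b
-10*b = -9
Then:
No Solution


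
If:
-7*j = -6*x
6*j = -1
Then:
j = -1/6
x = -7/36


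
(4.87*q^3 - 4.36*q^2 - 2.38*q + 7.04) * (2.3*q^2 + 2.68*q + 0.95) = 11.201*q^5 + 3.0236*q^4 - 12.5323*q^3 + 5.6716*q^2 + 16.6062*q + 6.688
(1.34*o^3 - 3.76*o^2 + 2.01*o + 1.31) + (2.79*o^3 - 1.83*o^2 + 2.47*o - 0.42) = 4.13*o^3 - 5.59*o^2 + 4.48*o + 0.89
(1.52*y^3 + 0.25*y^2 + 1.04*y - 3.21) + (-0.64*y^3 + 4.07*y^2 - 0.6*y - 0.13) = 0.88*y^3 + 4.32*y^2 + 0.44*y - 3.34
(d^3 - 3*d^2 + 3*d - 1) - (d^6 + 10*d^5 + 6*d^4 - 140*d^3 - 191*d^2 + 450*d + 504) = -d^6 - 10*d^5 - 6*d^4 + 141*d^3 + 188*d^2 - 447*d - 505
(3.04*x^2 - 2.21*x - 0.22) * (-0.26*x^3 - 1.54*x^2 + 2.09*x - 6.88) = -0.7904*x^5 - 4.107*x^4 + 9.8142*x^3 - 25.1953*x^2 + 14.745*x + 1.5136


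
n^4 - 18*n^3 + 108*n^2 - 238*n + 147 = (n - 7)^2*(n - 3)*(n - 1)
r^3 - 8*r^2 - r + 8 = (r - 8)*(r - 1)*(r + 1)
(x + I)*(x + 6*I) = x^2 + 7*I*x - 6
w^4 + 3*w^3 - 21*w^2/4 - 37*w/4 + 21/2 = (w - 3/2)*(w - 1)*(w + 2)*(w + 7/2)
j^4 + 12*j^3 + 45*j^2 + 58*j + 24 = (j + 1)^2*(j + 4)*(j + 6)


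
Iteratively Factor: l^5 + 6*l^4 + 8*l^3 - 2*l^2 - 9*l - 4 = (l + 1)*(l^4 + 5*l^3 + 3*l^2 - 5*l - 4) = (l - 1)*(l + 1)*(l^3 + 6*l^2 + 9*l + 4) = (l - 1)*(l + 1)*(l + 4)*(l^2 + 2*l + 1) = (l - 1)*(l + 1)^2*(l + 4)*(l + 1)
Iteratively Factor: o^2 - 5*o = (o - 5)*(o)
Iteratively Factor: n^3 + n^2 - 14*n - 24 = (n + 3)*(n^2 - 2*n - 8) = (n + 2)*(n + 3)*(n - 4)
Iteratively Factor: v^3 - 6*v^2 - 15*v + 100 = (v + 4)*(v^2 - 10*v + 25) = (v - 5)*(v + 4)*(v - 5)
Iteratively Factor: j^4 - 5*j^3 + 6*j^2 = (j - 2)*(j^3 - 3*j^2) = (j - 3)*(j - 2)*(j^2) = j*(j - 3)*(j - 2)*(j)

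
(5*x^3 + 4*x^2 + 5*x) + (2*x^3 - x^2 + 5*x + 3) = 7*x^3 + 3*x^2 + 10*x + 3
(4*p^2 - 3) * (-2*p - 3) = -8*p^3 - 12*p^2 + 6*p + 9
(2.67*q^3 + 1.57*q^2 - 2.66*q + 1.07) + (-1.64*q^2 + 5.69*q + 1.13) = 2.67*q^3 - 0.0699999999999998*q^2 + 3.03*q + 2.2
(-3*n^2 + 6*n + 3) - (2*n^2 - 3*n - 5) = -5*n^2 + 9*n + 8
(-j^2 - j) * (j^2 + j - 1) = -j^4 - 2*j^3 + j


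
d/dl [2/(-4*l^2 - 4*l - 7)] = 8*(2*l + 1)/(4*l^2 + 4*l + 7)^2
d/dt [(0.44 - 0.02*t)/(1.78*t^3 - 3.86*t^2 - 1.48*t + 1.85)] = (0.0712*t^3 - 2.4268*t^2 + 3.3968*t + 0.6142)/(3.1684*t^6 - 13.7416*t^5 + 9.6308*t^4 + 18.0116*t^3 - 12.0916*t^2 - 5.476*t + 3.4225)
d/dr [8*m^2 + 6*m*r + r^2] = 6*m + 2*r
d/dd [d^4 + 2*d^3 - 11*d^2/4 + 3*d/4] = 4*d^3 + 6*d^2 - 11*d/2 + 3/4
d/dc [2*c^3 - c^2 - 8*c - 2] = 6*c^2 - 2*c - 8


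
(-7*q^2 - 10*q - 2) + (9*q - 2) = -7*q^2 - q - 4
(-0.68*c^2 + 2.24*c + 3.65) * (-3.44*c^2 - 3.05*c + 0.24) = 2.3392*c^4 - 5.6316*c^3 - 19.5512*c^2 - 10.5949*c + 0.876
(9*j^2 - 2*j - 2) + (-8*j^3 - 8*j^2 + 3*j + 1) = -8*j^3 + j^2 + j - 1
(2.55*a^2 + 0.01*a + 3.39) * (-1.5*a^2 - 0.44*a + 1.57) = -3.825*a^4 - 1.137*a^3 - 1.0859*a^2 - 1.4759*a + 5.3223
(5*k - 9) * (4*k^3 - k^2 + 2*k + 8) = 20*k^4 - 41*k^3 + 19*k^2 + 22*k - 72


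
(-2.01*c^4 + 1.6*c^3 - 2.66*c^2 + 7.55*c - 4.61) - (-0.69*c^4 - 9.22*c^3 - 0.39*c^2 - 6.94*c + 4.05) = -1.32*c^4 + 10.82*c^3 - 2.27*c^2 + 14.49*c - 8.66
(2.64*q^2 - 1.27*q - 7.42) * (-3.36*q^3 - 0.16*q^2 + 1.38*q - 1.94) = -8.8704*q^5 + 3.8448*q^4 + 28.7776*q^3 - 5.687*q^2 - 7.7758*q + 14.3948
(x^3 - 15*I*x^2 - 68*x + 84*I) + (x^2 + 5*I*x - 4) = x^3 + x^2 - 15*I*x^2 - 68*x + 5*I*x - 4 + 84*I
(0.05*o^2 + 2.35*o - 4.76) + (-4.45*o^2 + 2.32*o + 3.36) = -4.4*o^2 + 4.67*o - 1.4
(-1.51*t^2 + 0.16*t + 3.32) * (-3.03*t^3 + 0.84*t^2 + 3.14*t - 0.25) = 4.5753*t^5 - 1.7532*t^4 - 14.6666*t^3 + 3.6687*t^2 + 10.3848*t - 0.83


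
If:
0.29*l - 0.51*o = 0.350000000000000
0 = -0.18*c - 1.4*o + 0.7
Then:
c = 3.88888888888889 - 7.77777777777778*o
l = 1.75862068965517*o + 1.20689655172414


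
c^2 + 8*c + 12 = (c + 2)*(c + 6)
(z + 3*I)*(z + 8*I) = z^2 + 11*I*z - 24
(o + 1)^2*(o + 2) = o^3 + 4*o^2 + 5*o + 2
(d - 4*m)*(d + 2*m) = d^2 - 2*d*m - 8*m^2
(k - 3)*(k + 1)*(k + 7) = k^3 + 5*k^2 - 17*k - 21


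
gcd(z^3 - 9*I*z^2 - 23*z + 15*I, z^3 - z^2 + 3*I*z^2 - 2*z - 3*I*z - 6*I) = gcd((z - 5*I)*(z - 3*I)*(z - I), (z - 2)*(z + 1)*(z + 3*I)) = 1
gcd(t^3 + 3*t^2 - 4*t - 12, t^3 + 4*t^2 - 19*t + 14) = t - 2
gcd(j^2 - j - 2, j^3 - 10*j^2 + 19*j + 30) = j + 1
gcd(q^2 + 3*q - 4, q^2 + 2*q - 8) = q + 4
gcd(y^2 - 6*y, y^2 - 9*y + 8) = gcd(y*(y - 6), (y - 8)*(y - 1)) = 1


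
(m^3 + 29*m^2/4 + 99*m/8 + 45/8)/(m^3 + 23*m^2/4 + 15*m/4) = (m + 3/2)/m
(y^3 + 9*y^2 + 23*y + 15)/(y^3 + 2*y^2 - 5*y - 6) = (y + 5)/(y - 2)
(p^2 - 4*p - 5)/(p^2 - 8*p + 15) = (p + 1)/(p - 3)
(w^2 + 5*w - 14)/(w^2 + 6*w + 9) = (w^2 + 5*w - 14)/(w^2 + 6*w + 9)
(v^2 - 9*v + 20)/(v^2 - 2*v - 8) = (v - 5)/(v + 2)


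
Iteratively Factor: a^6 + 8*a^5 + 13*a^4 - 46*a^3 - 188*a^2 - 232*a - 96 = (a + 2)*(a^5 + 6*a^4 + a^3 - 48*a^2 - 92*a - 48) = (a + 1)*(a + 2)*(a^4 + 5*a^3 - 4*a^2 - 44*a - 48) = (a + 1)*(a + 2)^2*(a^3 + 3*a^2 - 10*a - 24) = (a - 3)*(a + 1)*(a + 2)^2*(a^2 + 6*a + 8) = (a - 3)*(a + 1)*(a + 2)^2*(a + 4)*(a + 2)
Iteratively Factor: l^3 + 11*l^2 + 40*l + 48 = (l + 3)*(l^2 + 8*l + 16) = (l + 3)*(l + 4)*(l + 4)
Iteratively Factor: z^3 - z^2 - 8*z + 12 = (z - 2)*(z^2 + z - 6) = (z - 2)*(z + 3)*(z - 2)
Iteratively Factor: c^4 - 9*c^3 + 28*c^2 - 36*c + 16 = (c - 1)*(c^3 - 8*c^2 + 20*c - 16) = (c - 2)*(c - 1)*(c^2 - 6*c + 8) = (c - 2)^2*(c - 1)*(c - 4)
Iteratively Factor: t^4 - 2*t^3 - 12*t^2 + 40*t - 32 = (t - 2)*(t^3 - 12*t + 16) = (t - 2)^2*(t^2 + 2*t - 8) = (t - 2)^3*(t + 4)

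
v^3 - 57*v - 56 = (v - 8)*(v + 1)*(v + 7)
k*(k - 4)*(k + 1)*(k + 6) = k^4 + 3*k^3 - 22*k^2 - 24*k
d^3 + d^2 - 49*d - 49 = (d - 7)*(d + 1)*(d + 7)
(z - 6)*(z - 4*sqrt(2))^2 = z^3 - 8*sqrt(2)*z^2 - 6*z^2 + 32*z + 48*sqrt(2)*z - 192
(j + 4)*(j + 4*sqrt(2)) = j^2 + 4*j + 4*sqrt(2)*j + 16*sqrt(2)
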